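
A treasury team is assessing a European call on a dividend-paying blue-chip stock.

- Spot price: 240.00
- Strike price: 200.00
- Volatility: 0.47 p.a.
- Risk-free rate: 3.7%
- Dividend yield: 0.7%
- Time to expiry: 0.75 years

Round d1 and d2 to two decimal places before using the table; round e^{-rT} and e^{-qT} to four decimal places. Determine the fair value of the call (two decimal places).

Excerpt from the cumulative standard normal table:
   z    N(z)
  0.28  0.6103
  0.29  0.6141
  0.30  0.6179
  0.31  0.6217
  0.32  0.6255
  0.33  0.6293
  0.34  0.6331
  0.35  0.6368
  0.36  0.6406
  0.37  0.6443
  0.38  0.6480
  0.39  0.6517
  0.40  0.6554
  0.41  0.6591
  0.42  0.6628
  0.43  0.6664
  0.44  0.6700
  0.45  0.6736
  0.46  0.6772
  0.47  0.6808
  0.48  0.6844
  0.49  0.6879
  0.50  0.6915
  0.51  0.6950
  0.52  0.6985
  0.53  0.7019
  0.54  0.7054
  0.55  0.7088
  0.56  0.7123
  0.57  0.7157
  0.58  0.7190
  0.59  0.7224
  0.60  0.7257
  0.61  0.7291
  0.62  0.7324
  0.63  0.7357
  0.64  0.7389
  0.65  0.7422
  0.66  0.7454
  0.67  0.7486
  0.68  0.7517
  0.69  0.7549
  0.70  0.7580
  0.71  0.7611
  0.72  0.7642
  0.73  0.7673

61.52

σ√T = 0.47 × 0.8660 = 0.4070
d₁ = [ln(240/200) + (0.037 − 0.007 + ½·0.47²)·0.75] / (σ√T) = (0.1823 + 0.1053) / 0.4070 = 0.7067 which rounds to 0.71
d₂ = 0.7067 − 0.4070 = 0.2997 which rounds to 0.30
exp(−qT) = exp(−0.007·0.75) = 0.9948;  exp(−rT) = exp(−0.037·0.75) = 0.9726
N(d₁) = N(0.71) = 0.7611;  N(d₂) = N(0.30) = 0.6179
C = 240·0.9948·0.7611 − 200·0.9726·0.6179 = 181.7141 − 120.1939 = 61.5202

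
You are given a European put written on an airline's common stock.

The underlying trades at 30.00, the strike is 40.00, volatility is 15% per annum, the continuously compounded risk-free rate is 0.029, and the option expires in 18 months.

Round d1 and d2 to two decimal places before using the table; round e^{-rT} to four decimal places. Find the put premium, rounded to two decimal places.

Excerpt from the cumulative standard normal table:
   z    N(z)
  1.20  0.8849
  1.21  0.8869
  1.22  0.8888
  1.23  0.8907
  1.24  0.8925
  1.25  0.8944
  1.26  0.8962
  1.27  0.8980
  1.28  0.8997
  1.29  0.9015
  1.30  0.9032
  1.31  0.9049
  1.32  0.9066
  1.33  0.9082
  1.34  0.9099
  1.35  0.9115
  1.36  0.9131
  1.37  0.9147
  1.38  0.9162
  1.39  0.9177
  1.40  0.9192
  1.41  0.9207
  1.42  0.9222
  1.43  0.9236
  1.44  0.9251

8.54

T = 1.5;  σ√T = 0.1837
d₁ = [ln(30/40) + (0.029 + 0.15²/2)·1.5] / 0.1837 = [-0.2877 + 0.0604] / 0.1837 = -1.2373 ≈ -1.24
d₂ = d₁ − σ√T = -1.2373 − 0.1837 = -1.4210 ≈ -1.42
e^(−rT) = e^(−0.029·1.5) = 0.9574
N(−d₂) = N(1.42) = 0.9222;  N(−d₁) = N(1.24) = 0.8925
P = 40·0.9574·0.9222 − 30·0.8925 = 35.3166 − 26.7750 = 8.5416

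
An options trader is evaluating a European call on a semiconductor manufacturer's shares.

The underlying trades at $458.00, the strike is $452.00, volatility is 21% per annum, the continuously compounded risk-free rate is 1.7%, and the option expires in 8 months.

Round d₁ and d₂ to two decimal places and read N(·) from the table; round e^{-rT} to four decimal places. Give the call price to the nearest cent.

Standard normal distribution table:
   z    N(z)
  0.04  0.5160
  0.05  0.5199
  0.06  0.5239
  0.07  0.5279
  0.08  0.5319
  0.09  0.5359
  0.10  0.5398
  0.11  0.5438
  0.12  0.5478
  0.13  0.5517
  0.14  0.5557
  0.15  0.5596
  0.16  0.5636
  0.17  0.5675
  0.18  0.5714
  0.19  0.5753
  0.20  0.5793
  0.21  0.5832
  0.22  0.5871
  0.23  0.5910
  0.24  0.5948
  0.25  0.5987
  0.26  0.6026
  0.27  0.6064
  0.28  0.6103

$36.55

T = 0.6667;  σ√T = 0.1715
d₁ = [ln(458/452) + (0.017 + 0.21²/2)·0.6667] / 0.1715 = [0.0132 + 0.0260] / 0.1715 = 0.2287 → 0.23
d₂ = d₁ − σ√T = 0.2287 − 0.1715 = 0.0573 → 0.06
e^(−rT) = e^(−0.017·0.6667) = 0.9887
N(d₁) = N(0.23) = 0.5910;  N(d₂) = N(0.06) = 0.5239
C = 458·0.5910 − 452·0.9887·0.5239 = 270.6780 − 234.1269 = 36.5511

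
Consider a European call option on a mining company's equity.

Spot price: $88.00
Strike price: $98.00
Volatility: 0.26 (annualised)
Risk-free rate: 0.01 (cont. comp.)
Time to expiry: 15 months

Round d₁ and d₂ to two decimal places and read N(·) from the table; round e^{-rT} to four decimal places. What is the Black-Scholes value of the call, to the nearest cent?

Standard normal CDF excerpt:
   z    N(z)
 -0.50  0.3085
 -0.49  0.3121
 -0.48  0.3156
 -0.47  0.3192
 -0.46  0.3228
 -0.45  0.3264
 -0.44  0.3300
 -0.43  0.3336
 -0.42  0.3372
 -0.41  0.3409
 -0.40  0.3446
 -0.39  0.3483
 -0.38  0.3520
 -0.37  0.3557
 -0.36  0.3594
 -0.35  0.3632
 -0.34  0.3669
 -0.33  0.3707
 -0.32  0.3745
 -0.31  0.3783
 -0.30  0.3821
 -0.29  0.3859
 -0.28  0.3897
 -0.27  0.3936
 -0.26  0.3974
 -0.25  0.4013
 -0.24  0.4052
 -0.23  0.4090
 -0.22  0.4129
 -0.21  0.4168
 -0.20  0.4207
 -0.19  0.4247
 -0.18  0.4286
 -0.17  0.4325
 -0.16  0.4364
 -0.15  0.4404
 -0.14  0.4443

$6.82

σ√T = 0.26·√1.25 = 0.2907
d₁ = [ln(88/98) + (0.01 + 0.26²/2)·1.25] / 0.2907 = [-0.1076 + 0.0548] / 0.2907 = -0.1819 which rounds to -0.18
d₂ = d₁ − σ√T = -0.1819 − 0.2907 = -0.4726 which rounds to -0.47
exp(−rT) = exp(−0.01·1.25) = 0.9876
N(d₁) = N(-0.18) = 0.4286;  N(d₂) = N(-0.47) = 0.3192
C = 88·0.4286 − 98·0.9876·0.3192 = 37.7168 − 30.8937 = 6.8231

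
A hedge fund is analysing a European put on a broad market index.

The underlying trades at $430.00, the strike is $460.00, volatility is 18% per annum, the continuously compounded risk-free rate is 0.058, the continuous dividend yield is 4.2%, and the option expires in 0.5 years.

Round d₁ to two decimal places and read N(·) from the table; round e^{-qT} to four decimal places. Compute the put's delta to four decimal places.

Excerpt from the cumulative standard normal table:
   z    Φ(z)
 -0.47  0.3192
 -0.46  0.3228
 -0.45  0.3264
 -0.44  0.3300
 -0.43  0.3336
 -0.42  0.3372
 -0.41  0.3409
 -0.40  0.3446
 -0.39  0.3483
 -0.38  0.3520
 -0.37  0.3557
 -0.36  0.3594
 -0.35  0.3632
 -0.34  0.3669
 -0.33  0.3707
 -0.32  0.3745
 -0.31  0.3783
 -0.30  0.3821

-0.6418

T = 0.5;  σ√T = 0.1273
d₁ = [ln(430/460) + (0.058 − 0.042 + ½·0.18²)·0.5] / (σ√T) = (-0.0674 + 0.0161) / 0.1273 = -0.4034 → -0.40
N(d₁) = N(-0.40) = 0.3446
Δ_put = exp(−qT)·(N(d₁) − 1) = 0.9792·(0.3446 − 1) = -0.6418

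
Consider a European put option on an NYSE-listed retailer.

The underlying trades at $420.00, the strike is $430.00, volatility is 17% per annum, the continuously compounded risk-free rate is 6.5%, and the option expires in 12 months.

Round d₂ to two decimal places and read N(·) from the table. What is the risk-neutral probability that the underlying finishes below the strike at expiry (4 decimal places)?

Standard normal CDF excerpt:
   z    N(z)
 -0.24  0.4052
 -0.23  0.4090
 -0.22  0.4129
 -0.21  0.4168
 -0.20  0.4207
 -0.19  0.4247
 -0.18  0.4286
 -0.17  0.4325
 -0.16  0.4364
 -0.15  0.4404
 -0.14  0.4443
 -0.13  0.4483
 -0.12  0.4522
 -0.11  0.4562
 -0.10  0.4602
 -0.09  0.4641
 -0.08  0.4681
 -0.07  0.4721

T = 1;  σ√T = 0.1700
d₁ = [ln(420/430) + (0.065 + 0.17²/2)·1] / 0.1700 = [-0.0235 + 0.0795] / 0.1700 = 0.3289 ≈ 0.33
d₂ = d₁ − σ√T = 0.3289 − 0.1700 = 0.1589 ≈ 0.16
Risk-neutral Pr[S_T < K] = N(−d₂) = N(-0.16) = 0.4364

0.4364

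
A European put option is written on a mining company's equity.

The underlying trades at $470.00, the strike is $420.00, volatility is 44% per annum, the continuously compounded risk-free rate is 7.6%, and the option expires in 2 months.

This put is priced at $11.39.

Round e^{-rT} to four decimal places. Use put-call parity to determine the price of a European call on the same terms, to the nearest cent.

exp(−rT) = exp(−0.076·0.1667) = 0.9874
Put-call parity: C − P = S − K·e^(−rT) = 470 − 420·0.9874 = 470 − 414.7080 = 55.2920
C = P + (C − P) = 11.39 + (55.2920) = 66.6820

$66.68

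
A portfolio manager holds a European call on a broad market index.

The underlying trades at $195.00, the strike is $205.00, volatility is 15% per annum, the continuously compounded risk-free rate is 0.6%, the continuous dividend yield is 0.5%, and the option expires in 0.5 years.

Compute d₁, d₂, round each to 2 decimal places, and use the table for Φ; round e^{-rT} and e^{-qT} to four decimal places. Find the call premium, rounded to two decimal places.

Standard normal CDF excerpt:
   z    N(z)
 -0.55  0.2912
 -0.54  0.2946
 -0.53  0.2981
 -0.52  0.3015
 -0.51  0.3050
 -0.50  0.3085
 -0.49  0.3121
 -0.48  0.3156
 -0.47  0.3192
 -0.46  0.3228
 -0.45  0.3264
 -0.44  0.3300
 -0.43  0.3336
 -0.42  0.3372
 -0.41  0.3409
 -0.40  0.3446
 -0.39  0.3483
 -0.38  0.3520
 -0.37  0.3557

$4.69

σ√T = 0.15·√0.5 = 0.1061
ln(S/K) + (r − q + σ²/2)T = ln(195/205) + (0.006 − 0.005 + 0.15²/2)·0.5 = -0.0500 + 0.0061 = -0.0439
d₁ = -0.0439 / 0.1061 = -0.4138 ≈ -0.41
d₂ = d₁ − σ√T = -0.4138 − 0.1061 = -0.5198 ≈ -0.52
exp(−qT) = exp(−0.005·0.5) = 0.9975;  exp(−rT) = exp(−0.006·0.5) = 0.9970
C = 195·0.9975·N(-0.41) − 205·0.9970·N(-0.52) = 195·0.9975·0.3409 − 205·0.9970·0.3015 = 66.3093 − 61.6221 = 4.6872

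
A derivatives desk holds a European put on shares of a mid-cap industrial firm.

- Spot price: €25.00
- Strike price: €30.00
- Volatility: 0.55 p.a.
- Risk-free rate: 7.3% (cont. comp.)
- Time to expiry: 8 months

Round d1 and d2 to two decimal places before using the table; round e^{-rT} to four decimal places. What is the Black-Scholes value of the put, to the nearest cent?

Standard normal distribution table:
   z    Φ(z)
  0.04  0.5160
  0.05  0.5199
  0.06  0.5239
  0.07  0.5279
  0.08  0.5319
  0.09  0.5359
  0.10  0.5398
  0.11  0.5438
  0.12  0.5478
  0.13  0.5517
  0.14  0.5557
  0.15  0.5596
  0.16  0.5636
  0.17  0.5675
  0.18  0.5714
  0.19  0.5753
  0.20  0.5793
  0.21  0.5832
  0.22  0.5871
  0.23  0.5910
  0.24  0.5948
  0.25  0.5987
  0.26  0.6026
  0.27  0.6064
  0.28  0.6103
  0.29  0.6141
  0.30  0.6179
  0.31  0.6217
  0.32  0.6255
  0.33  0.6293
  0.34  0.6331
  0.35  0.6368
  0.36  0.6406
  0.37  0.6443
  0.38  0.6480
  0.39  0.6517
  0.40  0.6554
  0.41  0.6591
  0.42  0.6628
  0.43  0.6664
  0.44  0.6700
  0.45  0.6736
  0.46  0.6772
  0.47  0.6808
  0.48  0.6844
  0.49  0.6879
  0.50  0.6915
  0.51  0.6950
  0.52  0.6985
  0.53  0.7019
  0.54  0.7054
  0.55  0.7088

σ√T = 0.55 × 0.8165 = 0.4491
ln(S/K) + (r + σ²/2)T = ln(25/30) + (0.073 + 0.55²/2)·0.6667 = -0.1823 + 0.1495 = -0.0328
d₁ = -0.0328 / 0.4491 = -0.0731 ≈ -0.07
d₂ = d₁ − σ√T = -0.0731 − 0.4491 = -0.5222 ≈ -0.52
exp(−rT) = exp(−0.073·0.6667) = 0.9525
N(−d₂) = N(0.52) = 0.6985;  N(−d₁) = N(0.07) = 0.5279
P = 30·0.9525·0.6985 − 25·0.5279 = 19.9596 − 13.1975 = 6.7621

€6.76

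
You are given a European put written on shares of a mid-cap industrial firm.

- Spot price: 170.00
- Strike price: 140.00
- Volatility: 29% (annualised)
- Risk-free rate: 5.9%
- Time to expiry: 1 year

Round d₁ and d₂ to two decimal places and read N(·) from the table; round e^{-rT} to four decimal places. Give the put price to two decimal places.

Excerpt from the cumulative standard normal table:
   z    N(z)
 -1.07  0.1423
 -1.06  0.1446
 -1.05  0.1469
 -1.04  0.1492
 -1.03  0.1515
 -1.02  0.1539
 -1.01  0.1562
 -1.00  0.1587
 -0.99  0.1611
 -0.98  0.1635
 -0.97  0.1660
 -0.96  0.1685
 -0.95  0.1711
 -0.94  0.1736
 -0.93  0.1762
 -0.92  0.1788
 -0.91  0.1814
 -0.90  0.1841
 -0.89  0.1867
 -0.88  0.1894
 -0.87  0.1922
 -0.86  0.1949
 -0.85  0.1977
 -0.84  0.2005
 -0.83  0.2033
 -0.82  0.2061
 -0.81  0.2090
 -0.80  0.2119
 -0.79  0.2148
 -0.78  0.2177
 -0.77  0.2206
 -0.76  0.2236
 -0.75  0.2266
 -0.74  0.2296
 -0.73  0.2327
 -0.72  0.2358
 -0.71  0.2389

4.55

σ√T = 0.29 × 1.0000 = 0.2900
d₁ = [ln(170/140) + (0.059 + 0.29²/2)·1] / 0.2900 = [0.1942 + 0.1011] / 0.2900 = 1.0180 ≈ 1.02
d₂ = d₁ − σ√T = 1.0180 − 0.2900 = 0.7280 ≈ 0.73
exp(−rT) = exp(−0.059·1) = 0.9427
N(−d₂) = N(-0.73) = 0.2327;  N(−d₁) = N(-1.02) = 0.1539
P = 140·0.9427·0.2327 − 170·0.1539 = 30.7113 − 26.1630 = 4.5483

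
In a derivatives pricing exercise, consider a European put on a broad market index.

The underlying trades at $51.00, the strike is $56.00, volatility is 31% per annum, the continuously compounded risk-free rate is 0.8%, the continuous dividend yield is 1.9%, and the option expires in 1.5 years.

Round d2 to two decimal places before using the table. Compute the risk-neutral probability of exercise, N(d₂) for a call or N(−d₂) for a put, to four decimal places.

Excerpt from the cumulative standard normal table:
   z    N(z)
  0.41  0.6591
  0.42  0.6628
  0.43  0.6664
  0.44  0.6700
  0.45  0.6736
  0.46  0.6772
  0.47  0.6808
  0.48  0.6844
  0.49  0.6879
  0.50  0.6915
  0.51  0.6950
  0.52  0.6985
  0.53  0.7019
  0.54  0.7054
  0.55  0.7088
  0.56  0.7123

σ√T = 0.31 × 1.2247 = 0.3797
ln(S/K) + (r − q + σ²/2)T = ln(51/56) + (0.008 − 0.019 + 0.31²/2)·1.5 = -0.0935 + 0.0556 = -0.0380
d₁ = -0.0380 / 0.3797 = -0.1000 which rounds to -0.10
d₂ = d₁ − σ√T = -0.1000 − 0.3797 = -0.4796 which rounds to -0.48
Risk-neutral Pr[S_T < K] = N(−d₂) = N(0.48) = 0.6844

0.6844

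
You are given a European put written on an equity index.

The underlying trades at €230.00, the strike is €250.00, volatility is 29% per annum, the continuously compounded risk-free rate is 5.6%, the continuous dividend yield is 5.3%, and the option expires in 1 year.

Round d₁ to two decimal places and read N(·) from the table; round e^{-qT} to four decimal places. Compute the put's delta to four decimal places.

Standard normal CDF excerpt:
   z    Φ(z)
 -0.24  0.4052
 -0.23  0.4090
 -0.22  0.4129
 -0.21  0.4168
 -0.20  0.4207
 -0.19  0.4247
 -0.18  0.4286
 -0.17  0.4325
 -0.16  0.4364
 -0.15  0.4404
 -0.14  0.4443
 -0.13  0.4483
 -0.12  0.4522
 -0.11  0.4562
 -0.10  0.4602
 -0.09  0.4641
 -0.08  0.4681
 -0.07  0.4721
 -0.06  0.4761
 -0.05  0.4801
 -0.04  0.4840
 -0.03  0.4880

σ√T = 0.29 × 1.0000 = 0.2900
d₁ = [ln(230/250) + (0.056 − 0.053 + 0.29²/2)·1] / 0.2900 = [-0.0834 + 0.0450] / 0.2900 = -0.1322 ≈ -0.13
N(d₁) = N(-0.13) = 0.4483
Δ_put = e^(−qT)·(N(d₁) − 1) = 0.9484·(0.4483 − 1) = -0.5232

-0.5232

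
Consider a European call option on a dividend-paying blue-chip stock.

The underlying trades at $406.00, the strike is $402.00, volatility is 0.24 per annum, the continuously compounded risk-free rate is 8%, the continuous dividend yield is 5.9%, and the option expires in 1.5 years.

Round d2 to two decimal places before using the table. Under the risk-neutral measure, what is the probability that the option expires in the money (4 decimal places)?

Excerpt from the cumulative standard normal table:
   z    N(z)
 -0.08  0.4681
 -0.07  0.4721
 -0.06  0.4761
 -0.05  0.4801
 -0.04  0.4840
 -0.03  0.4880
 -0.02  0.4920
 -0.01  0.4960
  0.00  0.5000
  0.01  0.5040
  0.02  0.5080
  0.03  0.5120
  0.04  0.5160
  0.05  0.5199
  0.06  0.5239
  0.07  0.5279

0.4960

σ√T = 0.24·√1.5 = 0.2939
d₁ = [ln(406/402) + (0.08 − 0.059 + ½·0.24²)·1.5] / (σ√T) = (0.0099 + 0.0747) / 0.2939 = 0.2878 ⇒ 0.29
d₂ = 0.2878 − 0.2939 = -0.0061 ⇒ -0.01
Risk-neutral Pr[S_T > K] = N(d₂) = N(-0.01) = 0.4960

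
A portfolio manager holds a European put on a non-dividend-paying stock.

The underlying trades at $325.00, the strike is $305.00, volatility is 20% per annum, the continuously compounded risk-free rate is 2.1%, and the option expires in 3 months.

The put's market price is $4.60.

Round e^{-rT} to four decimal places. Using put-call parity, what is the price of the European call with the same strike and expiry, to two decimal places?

e^(−rT) = e^(−0.021·0.25) = 0.9948
Put-call parity: C − P = S − K·e^(−rT) = 325 − 305·0.9948 = 325 − 303.4140 = 21.5860
C = P + (C − P) = 4.60 + (21.5860) = 26.1860

$26.19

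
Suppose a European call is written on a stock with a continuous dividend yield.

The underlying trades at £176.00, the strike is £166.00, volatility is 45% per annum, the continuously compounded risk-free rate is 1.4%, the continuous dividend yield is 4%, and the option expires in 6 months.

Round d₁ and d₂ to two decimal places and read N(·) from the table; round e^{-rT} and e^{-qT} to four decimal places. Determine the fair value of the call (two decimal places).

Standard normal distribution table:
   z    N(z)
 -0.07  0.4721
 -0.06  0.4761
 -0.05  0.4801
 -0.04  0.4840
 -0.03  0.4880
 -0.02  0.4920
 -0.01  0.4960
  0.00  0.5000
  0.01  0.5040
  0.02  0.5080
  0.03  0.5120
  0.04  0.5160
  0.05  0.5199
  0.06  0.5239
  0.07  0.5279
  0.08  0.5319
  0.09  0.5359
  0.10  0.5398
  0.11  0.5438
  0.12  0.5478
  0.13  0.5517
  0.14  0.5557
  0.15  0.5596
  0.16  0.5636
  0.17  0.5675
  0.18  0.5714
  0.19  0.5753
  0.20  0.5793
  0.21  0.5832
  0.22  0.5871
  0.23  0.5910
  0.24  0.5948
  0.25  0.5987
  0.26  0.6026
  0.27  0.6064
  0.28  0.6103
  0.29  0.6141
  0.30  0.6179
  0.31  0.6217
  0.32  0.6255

σ√T = 0.45 × 0.7071 = 0.3182
ln(S/K) + (r − q + σ²/2)T = ln(176/166) + (0.014 − 0.04 + 0.45²/2)·0.5 = 0.0585 + 0.0376 = 0.0961
d₁ = 0.0961 / 0.3182 = 0.3021 ≈ 0.30
d₂ = d₁ − σ√T = 0.3021 − 0.3182 = -0.0161 ≈ -0.02
e^(−qT) = e^(−0.04·0.5) = 0.9802;  e^(−rT) = e^(−0.014·0.5) = 0.9930
N(d₁) = N(0.30) = 0.6179;  N(d₂) = N(-0.02) = 0.4920
C = 176·0.9802·0.6179 − 166·0.9930·0.4920 = 106.5971 − 81.1003 = 25.4968

£25.50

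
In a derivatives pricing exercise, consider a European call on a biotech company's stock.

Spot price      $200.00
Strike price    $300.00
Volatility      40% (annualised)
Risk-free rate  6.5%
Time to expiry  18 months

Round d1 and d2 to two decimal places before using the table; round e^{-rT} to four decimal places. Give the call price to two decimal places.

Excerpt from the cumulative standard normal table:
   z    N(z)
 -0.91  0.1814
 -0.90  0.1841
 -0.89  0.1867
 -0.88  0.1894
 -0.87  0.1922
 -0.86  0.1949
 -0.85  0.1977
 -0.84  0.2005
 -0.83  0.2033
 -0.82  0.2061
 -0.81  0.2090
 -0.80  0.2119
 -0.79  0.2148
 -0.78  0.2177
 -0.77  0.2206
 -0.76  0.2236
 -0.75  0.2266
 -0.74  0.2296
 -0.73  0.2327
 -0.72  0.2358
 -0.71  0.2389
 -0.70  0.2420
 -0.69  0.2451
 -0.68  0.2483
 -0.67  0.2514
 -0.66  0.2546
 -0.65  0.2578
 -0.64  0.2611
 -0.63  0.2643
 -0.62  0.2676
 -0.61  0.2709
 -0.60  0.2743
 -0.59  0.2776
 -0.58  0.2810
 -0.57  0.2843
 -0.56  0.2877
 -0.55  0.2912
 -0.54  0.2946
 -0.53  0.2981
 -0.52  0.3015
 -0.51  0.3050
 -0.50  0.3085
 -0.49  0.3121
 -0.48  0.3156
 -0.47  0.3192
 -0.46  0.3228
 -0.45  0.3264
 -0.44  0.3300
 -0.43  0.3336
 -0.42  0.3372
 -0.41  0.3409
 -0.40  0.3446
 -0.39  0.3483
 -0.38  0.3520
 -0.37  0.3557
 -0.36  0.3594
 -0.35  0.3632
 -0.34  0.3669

$18.10

σ√T = 0.4 × 1.2247 = 0.4899
d₁ = [ln(200/300) + (0.065 + 0.4²/2)·1.5] / 0.4899 = [-0.4055 + 0.2175] / 0.4899 = -0.3837 ≈ -0.38
d₂ = d₁ − σ√T = -0.3837 − 0.4899 = -0.8736 ≈ -0.87
e^(−rT) = e^(−0.065·1.5) = 0.9071
N(d₁) = N(-0.38) = 0.3520;  N(d₂) = N(-0.87) = 0.1922
C = 200·0.3520 − 300·0.9071·0.1922 = 70.4000 − 52.3034 = 18.0966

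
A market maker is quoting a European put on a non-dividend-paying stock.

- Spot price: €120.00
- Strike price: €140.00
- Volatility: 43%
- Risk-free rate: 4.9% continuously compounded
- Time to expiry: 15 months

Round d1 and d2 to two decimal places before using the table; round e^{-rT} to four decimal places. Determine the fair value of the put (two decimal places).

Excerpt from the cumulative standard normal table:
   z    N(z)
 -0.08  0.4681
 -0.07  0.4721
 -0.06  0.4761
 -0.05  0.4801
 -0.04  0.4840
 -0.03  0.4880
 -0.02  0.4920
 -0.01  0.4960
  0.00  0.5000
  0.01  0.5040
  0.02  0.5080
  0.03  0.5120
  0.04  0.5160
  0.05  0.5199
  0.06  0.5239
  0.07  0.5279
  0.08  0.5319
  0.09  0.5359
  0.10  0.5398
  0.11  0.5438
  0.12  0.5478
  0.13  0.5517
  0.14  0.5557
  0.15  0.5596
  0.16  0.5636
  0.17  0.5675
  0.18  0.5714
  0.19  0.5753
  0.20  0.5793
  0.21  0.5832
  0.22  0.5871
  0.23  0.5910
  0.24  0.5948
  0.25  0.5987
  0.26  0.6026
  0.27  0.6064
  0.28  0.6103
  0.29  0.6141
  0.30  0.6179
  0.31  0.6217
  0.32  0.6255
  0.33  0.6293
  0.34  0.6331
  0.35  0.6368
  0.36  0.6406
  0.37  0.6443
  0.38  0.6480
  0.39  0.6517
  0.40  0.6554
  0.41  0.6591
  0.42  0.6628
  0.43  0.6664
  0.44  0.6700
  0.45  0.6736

€30.14

σ√T = 0.43 × 1.1180 = 0.4808
d₁ = [ln(120/140) + (0.049 + 0.43²/2)·1.25] / 0.4808 = [-0.1542 + 0.1768] / 0.4808 = 0.0471 ⇒ 0.05
d₂ = d₁ − σ√T = 0.0471 − 0.4808 = -0.4336 ⇒ -0.43
exp(−rT) = exp(−0.049·1.25) = 0.9406
P = 140·0.9406·N(0.43) − 120·N(-0.05) = 140·0.9406·0.6664 − 120·0.4801 = 87.7542 − 57.6120 = 30.1422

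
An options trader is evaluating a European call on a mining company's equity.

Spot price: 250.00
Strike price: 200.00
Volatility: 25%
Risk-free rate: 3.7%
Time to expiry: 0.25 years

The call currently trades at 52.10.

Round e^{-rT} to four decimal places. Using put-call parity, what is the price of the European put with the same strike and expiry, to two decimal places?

0.26

exp(−rT) = exp(−0.037·0.25) = 0.9908
Put-call parity: C − P = S − K·e^(−rT) = 250 − 200·0.9908 = 250 − 198.1600 = 51.8400
P = C − (C − P) = 52.10 − (51.8400) = 0.2600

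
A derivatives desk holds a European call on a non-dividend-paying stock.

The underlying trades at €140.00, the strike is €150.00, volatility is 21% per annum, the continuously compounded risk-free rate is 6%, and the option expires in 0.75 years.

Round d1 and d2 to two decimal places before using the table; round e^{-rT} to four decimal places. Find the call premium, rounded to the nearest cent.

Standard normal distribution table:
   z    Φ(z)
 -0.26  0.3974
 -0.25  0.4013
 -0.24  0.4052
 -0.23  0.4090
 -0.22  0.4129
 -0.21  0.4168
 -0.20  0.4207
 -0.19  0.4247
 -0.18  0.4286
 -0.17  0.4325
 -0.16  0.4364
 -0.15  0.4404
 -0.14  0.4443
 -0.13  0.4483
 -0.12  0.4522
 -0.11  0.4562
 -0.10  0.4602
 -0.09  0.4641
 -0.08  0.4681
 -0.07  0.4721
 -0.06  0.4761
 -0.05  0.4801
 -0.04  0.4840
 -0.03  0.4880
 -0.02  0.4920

σ√T = 0.21·√0.75 = 0.1819
d₁ = [ln(140/150) + (0.06 + 0.21²/2)·0.75] / 0.1819 = [-0.0690 + 0.0615] / 0.1819 = -0.0410 → -0.04
d₂ = d₁ − σ√T = -0.0410 − 0.1819 = -0.2229 → -0.22
exp(−rT) = exp(−0.06·0.75) = 0.9560
N(d₁) = N(-0.04) = 0.4840;  N(d₂) = N(-0.22) = 0.4129
C = 140·0.4840 − 150·0.9560·0.4129 = 67.7600 − 59.2099 = 8.5501

€8.55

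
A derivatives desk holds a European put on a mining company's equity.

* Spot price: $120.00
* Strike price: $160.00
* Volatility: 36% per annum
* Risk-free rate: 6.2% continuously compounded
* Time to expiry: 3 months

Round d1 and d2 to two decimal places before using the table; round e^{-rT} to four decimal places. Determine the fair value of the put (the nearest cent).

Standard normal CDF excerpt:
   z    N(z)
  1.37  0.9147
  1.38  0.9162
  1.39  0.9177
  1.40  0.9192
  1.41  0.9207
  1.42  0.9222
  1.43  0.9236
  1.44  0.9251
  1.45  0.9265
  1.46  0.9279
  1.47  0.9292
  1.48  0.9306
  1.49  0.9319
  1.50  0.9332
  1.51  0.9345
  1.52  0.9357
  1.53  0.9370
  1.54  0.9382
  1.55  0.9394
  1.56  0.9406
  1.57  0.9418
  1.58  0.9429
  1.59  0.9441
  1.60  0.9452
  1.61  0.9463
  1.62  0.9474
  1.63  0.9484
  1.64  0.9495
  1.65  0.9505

$38.24

σ√T = 0.36 × 0.5000 = 0.1800
d₁ = [ln(120/160) + (0.062 + ½·0.36²)·0.25] / (σ√T) = (-0.2877 + 0.0317) / 0.1800 = -1.4221 ≈ -1.42
d₂ = -1.4221 − 0.1800 = -1.6021 ≈ -1.60
e^(−rT) = e^(−0.062·0.25) = 0.9846
P = 160·0.9846·N(1.60) − 120·N(1.42) = 160·0.9846·0.9452 − 120·0.9222 = 148.9030 − 110.6640 = 38.2390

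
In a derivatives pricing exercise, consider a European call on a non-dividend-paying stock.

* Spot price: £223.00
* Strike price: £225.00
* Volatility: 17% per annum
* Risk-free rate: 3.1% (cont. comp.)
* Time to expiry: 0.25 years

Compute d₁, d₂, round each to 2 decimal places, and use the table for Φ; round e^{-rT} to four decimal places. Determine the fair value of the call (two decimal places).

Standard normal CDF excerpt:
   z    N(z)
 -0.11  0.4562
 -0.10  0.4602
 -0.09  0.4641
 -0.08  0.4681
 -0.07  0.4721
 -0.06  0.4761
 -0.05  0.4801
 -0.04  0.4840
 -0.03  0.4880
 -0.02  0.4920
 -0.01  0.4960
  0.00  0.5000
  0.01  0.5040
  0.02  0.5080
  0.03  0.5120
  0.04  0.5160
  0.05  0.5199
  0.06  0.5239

σ√T = 0.17 × 0.5000 = 0.0850
ln(S/K) + (r + σ²/2)T = ln(223/225) + (0.031 + 0.17²/2)·0.25 = -0.0089 + 0.0114 = 0.0024
d₁ = 0.0024 / 0.0850 = 0.0286 ⇒ 0.03
d₂ = d₁ − σ√T = 0.0286 − 0.0850 = -0.0564 ⇒ -0.06
exp(−rT) = exp(−0.031·0.25) = 0.9923
N(d₁) = N(0.03) = 0.5120;  N(d₂) = N(-0.06) = 0.4761
C = 223·0.5120 − 225·0.9923·0.4761 = 114.1760 − 106.2977 = 7.8783

£7.88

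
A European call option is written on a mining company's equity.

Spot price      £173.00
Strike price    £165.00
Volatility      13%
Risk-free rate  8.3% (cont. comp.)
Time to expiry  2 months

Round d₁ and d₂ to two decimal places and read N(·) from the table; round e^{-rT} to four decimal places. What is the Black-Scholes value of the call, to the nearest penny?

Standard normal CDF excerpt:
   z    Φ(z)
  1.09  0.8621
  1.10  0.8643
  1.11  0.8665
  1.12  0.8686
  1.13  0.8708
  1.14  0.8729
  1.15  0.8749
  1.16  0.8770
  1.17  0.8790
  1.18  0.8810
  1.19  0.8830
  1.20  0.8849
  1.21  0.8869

T = 0.1667;  σ√T = 0.0531
d₁ = [ln(173/165) + (0.083 + ½·0.13²)·0.1667] / (σ√T) = (0.0473 + 0.0152) / 0.0531 = 1.1793 → 1.18
d₂ = 1.1793 − 0.0531 = 1.1262 → 1.13
e^(−rT) = e^(−0.083·0.1667) = 0.9863
N(d₁) = N(1.18) = 0.8810;  N(d₂) = N(1.13) = 0.8708
C = 173·0.8810 − 165·0.9863·0.8708 = 152.4130 − 141.7136 = 10.6994

£10.70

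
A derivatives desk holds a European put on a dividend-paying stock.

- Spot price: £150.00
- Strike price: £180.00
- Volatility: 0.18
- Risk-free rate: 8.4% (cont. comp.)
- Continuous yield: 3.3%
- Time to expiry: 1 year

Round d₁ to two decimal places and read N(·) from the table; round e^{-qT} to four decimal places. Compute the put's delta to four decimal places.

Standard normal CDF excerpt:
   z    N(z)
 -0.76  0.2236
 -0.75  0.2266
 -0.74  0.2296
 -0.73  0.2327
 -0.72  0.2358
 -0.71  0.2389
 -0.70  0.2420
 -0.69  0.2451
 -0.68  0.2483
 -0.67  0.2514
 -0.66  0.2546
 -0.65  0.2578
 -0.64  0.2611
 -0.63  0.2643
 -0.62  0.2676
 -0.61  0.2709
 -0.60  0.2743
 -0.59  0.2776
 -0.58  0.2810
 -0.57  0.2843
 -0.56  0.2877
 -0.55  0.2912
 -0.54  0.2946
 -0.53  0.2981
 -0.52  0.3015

σ√T = 0.18·√1 = 0.1800
d₁ = [ln(150/180) + (0.084 − 0.033 + 0.18²/2)·1] / 0.1800 = [-0.1823 + 0.0672] / 0.1800 = -0.6396 ⇒ -0.64
N(d₁) = N(-0.64) = 0.2611
Δ_put = e^(−qT)·(N(d₁) − 1) = 0.9675·(0.2611 − 1) = -0.7149

-0.7149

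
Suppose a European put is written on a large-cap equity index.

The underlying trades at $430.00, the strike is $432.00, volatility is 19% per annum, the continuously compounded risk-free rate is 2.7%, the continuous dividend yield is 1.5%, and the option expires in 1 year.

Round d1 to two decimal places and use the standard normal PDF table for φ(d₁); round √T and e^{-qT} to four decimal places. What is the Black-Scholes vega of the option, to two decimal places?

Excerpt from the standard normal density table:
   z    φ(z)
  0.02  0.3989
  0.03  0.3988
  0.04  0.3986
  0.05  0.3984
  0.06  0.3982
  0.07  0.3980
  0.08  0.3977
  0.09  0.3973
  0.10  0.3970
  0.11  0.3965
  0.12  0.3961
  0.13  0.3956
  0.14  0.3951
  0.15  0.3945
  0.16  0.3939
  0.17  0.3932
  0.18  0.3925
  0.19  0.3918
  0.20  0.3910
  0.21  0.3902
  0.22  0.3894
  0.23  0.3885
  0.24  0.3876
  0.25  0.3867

σ√T = 0.19·√1 = 0.1900
d₁ = [ln(430/432) + (0.027 − 0.015 + ½·0.19²)·1] / (σ√T) = (-0.0046 + 0.0301) / 0.1900 = 0.1337 ⇒ 0.13
√T = √1 = 1.0000
φ(d₁) = φ(0.13) = 0.3956
e^(−qT) = e^(−0.015·1) = 0.9851
vega = S·e^(−qT)·φ(d₁)·√T = 430·0.9851·0.3956·1.0000 = 167.5734

167.57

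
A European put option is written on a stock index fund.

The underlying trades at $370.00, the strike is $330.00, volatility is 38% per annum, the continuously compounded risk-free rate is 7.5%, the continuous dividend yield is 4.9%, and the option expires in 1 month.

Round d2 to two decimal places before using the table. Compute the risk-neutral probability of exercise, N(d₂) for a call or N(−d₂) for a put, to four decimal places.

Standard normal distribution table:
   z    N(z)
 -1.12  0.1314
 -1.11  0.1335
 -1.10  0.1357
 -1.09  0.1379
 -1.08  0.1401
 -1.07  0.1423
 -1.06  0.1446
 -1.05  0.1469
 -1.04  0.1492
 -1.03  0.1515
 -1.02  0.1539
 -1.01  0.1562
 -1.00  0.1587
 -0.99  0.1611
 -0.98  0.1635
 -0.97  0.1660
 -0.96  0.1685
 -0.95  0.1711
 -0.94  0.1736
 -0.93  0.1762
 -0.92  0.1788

0.1562

σ√T = 0.38·√0.08333 = 0.1097
d₁ = [ln(370/330) + (0.075 − 0.049 + 0.38²/2)·0.08333] / 0.1097 = [0.1144 + 0.0082] / 0.1097 = 1.1176 which rounds to 1.12
d₂ = d₁ − σ√T = 1.1176 − 0.1097 = 1.0079 which rounds to 1.01
Risk-neutral Pr[S_T < K] = N(−d₂) = N(-1.01) = 0.1562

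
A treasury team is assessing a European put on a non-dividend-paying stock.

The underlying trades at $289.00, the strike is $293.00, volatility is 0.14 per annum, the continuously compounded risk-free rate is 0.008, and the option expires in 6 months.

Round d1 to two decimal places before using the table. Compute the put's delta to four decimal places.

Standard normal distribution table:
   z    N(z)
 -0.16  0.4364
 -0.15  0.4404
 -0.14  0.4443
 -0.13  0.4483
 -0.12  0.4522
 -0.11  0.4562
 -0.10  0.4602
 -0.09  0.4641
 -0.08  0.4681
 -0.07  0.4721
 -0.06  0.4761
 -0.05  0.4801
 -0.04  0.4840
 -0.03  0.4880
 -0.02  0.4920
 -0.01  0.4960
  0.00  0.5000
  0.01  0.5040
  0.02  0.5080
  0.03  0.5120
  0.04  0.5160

-0.5199

σ√T = 0.14·√0.5 = 0.0990
d₁ = [ln(289/293) + (0.008 + ½·0.14²)·0.5] / (σ√T) = (-0.0137 + 0.0089) / 0.0990 = -0.0490 → -0.05
N(d₁) = N(-0.05) = 0.4801
Δ_put = N(d₁) − 1 = 0.4801 − 1 = -0.5199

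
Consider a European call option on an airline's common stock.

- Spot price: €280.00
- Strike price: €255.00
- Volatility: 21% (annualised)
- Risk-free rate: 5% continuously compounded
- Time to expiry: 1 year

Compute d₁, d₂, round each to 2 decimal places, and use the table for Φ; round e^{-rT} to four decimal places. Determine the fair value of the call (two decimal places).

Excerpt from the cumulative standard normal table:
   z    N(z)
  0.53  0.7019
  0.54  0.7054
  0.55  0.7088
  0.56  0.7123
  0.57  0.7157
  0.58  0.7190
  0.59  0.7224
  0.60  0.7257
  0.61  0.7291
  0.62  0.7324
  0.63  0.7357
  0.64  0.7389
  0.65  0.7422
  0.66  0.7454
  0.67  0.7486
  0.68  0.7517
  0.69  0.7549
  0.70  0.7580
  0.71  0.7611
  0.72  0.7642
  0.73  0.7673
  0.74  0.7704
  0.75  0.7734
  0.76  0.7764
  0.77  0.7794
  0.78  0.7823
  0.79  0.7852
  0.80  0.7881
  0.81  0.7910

€45.46

σ√T = 0.21 × 1.0000 = 0.2100
d₁ = [ln(280/255) + (0.05 + 0.21²/2)·1] / 0.2100 = [0.0935 + 0.0721] / 0.2100 = 0.7885 ≈ 0.79
d₂ = d₁ − σ√T = 0.7885 − 0.2100 = 0.5785 ≈ 0.58
exp(−rT) = exp(−0.05·1) = 0.9512
N(d₁) = N(0.79) = 0.7852;  N(d₂) = N(0.58) = 0.7190
C = 280·0.7852 − 255·0.9512·0.7190 = 219.8560 − 174.3978 = 45.4582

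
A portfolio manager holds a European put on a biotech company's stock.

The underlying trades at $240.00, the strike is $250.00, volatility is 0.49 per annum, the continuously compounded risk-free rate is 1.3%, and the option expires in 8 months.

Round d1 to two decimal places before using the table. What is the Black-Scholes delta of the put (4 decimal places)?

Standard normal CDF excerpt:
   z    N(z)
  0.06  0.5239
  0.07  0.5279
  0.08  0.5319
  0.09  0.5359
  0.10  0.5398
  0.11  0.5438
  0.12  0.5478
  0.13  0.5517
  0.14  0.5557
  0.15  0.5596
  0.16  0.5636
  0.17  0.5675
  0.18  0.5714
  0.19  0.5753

T = 0.6667;  σ√T = 0.4001
ln(S/K) + (r + σ²/2)T = ln(240/250) + (0.013 + 0.49²/2)·0.6667 = -0.0408 + 0.0887 = 0.0479
d₁ = 0.0479 / 0.4001 = 0.1197 which rounds to 0.12
N(d₁) = N(0.12) = 0.5478
Δ_put = N(d₁) − 1 = 0.5478 − 1 = -0.4522

-0.4522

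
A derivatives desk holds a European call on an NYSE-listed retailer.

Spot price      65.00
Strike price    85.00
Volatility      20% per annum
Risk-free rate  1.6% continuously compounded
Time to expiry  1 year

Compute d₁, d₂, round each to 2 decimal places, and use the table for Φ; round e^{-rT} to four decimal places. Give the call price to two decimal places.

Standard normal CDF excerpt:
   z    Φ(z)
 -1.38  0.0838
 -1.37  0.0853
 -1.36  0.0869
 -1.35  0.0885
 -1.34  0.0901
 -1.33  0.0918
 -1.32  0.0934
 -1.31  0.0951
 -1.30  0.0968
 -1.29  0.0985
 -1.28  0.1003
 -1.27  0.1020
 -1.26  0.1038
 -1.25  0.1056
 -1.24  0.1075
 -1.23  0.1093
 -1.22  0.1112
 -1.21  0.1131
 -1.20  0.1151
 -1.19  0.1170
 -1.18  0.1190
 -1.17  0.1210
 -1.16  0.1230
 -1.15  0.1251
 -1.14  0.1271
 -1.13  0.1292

0.73

σ√T = 0.2 × 1.0000 = 0.2000
d₁ = [ln(65/85) + (0.016 + ½·0.2²)·1] / (σ√T) = (-0.2683 + 0.0360) / 0.2000 = -1.1613 → -1.16
d₂ = -1.1613 − 0.2000 = -1.3613 → -1.36
exp(−rT) = exp(−0.016·1) = 0.9841
N(d₁) = N(-1.16) = 0.1230;  N(d₂) = N(-1.36) = 0.0869
C = 65·0.1230 − 85·0.9841·0.0869 = 7.9950 − 7.2691 = 0.7259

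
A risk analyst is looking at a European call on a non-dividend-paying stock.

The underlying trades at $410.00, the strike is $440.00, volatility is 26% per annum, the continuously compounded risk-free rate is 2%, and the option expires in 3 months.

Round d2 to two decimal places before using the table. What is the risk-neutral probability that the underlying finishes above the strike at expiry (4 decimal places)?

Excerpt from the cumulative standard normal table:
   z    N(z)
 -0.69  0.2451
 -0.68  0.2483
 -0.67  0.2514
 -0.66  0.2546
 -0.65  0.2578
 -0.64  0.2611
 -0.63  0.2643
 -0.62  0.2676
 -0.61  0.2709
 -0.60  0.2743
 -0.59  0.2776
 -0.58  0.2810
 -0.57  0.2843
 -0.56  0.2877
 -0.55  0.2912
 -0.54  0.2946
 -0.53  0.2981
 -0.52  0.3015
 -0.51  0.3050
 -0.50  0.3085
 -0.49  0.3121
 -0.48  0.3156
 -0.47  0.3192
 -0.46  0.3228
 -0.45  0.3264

0.2843

T = 0.25;  σ√T = 0.1300
d₁ = [ln(410/440) + (0.02 + 0.26²/2)·0.25] / 0.1300 = [-0.0706 + 0.0135] / 0.1300 = -0.4398 ≈ -0.44
d₂ = d₁ − σ√T = -0.4398 − 0.1300 = -0.5698 ≈ -0.57
Risk-neutral Pr[S_T > K] = N(d₂) = N(-0.57) = 0.2843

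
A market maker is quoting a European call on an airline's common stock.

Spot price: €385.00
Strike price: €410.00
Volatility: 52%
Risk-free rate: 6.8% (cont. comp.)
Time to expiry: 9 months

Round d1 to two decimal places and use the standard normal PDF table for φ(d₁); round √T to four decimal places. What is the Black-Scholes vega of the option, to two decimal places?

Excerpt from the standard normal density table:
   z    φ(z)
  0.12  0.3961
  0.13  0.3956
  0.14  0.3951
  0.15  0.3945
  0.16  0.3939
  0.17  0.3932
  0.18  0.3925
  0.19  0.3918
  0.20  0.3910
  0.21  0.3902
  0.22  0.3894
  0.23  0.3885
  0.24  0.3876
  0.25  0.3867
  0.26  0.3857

σ√T = 0.52 × 0.8660 = 0.4503
ln(S/K) + (r + σ²/2)T = ln(385/410) + (0.068 + 0.52²/2)·0.75 = -0.0629 + 0.1524 = 0.0895
d₁ = 0.0895 / 0.4503 = 0.1987 ≈ 0.20
√T = √0.75 = 0.8660
φ(d₁) = φ(0.20) = 0.3910
vega = S·φ(d₁)·√T = 385·0.3910·0.8660 = 130.3633

130.36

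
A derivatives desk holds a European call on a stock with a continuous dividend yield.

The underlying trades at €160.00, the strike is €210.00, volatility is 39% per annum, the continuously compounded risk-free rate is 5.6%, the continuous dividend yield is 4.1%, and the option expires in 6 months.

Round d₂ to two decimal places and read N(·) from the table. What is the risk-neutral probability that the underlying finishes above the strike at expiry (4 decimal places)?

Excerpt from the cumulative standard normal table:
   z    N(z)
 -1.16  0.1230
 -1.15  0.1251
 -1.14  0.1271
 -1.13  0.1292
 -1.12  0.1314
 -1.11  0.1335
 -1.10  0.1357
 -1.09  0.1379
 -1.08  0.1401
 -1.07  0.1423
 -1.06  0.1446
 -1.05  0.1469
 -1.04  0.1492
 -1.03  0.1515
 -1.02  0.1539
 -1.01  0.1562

0.1357

σ√T = 0.39 × 0.7071 = 0.2758
d₁ = [ln(160/210) + (0.056 − 0.041 + ½·0.39²)·0.5] / (σ√T) = (-0.2719 + 0.0455) / 0.2758 = -0.8210 which rounds to -0.82
d₂ = -0.8210 − 0.2758 = -1.0968 which rounds to -1.10
Pr(exercise) under Q = N(d₂) = 0.1357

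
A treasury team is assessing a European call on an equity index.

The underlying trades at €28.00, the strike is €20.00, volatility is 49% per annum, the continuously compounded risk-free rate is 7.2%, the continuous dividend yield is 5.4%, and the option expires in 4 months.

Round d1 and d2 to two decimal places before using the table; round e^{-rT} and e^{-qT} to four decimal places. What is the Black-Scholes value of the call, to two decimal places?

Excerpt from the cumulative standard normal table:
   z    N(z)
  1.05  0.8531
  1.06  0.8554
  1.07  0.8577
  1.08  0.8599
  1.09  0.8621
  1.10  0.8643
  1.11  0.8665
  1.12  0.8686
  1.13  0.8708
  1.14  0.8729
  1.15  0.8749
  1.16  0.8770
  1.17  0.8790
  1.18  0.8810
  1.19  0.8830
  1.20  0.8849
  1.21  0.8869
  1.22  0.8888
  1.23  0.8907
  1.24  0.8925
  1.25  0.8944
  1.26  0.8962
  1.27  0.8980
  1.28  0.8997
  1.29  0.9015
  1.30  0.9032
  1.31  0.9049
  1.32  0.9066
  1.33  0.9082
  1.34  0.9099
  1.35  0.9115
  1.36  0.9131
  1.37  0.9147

σ√T = 0.49·√0.3333 = 0.2829
d₁ = [ln(28/20) + (0.072 − 0.054 + ½·0.49²)·0.3333] / (σ√T) = (0.3365 + 0.0460) / 0.2829 = 1.3520 ≈ 1.35
d₂ = 1.3520 − 0.2829 = 1.0691 ≈ 1.07
exp(−qT) = exp(−0.054·0.3333) = 0.9822;  exp(−rT) = exp(−0.072·0.3333) = 0.9763
N(d₁) = N(1.35) = 0.9115;  N(d₂) = N(1.07) = 0.8577
C = 28·0.9822·0.9115 − 20·0.9763·0.8577 = 25.0677 − 16.7475 = 8.3203

€8.32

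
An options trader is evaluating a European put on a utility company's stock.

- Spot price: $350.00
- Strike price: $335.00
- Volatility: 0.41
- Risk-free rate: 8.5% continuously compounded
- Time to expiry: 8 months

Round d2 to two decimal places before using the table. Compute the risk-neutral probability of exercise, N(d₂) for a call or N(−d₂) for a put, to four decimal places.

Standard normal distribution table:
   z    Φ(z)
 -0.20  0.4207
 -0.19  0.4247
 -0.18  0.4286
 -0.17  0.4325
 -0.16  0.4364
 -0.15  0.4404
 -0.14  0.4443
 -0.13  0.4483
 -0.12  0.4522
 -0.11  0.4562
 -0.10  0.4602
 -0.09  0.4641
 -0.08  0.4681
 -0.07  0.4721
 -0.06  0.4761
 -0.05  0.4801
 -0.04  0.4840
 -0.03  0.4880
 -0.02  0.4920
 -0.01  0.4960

T = 0.6667;  σ√T = 0.3348
d₁ = [ln(350/335) + (0.085 + 0.41²/2)·0.6667] / 0.3348 = [0.0438 + 0.1127] / 0.3348 = 0.4675 which rounds to 0.47
d₂ = d₁ − σ√T = 0.4675 − 0.3348 = 0.1327 which rounds to 0.13
Pr(exercise) under Q = N(−d₂) = N(-0.13) = 0.4483

0.4483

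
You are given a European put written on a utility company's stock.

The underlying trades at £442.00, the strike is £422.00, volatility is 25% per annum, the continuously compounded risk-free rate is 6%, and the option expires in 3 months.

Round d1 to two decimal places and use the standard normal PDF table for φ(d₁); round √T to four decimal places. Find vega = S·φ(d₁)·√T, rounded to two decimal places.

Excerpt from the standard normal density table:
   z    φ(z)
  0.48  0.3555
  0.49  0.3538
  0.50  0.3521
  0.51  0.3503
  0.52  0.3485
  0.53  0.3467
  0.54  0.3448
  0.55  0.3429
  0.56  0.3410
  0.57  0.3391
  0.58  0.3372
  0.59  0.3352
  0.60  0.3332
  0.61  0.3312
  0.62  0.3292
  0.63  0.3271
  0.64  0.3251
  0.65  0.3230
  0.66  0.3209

σ√T = 0.25 × 0.5000 = 0.1250
ln(S/K) + (r + σ²/2)T = ln(442/422) + (0.06 + 0.25²/2)·0.25 = 0.0463 + 0.0228 = 0.0691
d₁ = 0.0691 / 0.1250 = 0.5529 which rounds to 0.55
√T = √0.25 = 0.5000
φ(d₁) = φ(0.55) = 0.3429
vega = S·φ(d₁)·√T = 442·0.3429·0.5000 = 75.7809

75.78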